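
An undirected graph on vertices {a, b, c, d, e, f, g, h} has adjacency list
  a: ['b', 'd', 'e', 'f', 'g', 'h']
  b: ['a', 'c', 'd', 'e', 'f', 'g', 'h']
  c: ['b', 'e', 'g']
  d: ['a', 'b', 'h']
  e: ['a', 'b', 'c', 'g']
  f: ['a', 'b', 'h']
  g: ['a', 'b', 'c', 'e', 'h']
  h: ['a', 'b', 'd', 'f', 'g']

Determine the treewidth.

A width-3 tree decomposition is:
Bags: B1 = {a, b, f, h}  B2 = {a, b, g, h}  B3 = {a, b, e, g}  B4 = {a, b, d, h}  B5 = {b, c, e, g}
Tree: B1–B2, B2–B3, B1–B4, B3–B5
Every bag has size at most 4, so the width is 4 − 1 = 3 and tw(G) ≤ 3. Conversely, {b, c, e, g} is a clique of size 4, and the vertices of any clique must share a bag in every tree decomposition; so some bag has ≥ 4 vertices and tw(G) ≥ 3. Therefore the treewidth is 3.

3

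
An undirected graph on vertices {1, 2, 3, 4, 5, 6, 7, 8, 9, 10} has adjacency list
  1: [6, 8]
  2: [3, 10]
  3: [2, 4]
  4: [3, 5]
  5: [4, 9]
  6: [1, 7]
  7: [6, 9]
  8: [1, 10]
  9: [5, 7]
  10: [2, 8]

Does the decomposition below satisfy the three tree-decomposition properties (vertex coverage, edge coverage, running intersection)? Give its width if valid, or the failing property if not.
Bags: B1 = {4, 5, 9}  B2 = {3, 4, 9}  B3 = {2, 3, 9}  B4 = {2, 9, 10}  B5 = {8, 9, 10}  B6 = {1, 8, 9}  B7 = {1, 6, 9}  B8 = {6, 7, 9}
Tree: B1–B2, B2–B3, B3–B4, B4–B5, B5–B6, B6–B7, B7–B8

Vertex coverage: the bags together contain {1, 2, 3, 4, 5, 6, 7, 8, 9, 10}, the full vertex set. Edge coverage: each edge of G has both endpoints in at least one bag. Running intersection: for every vertex, the bags containing it form a connected subtree. All three properties hold, so this is a valid tree decomposition of width max|bag| − 1 = 2, and hence tw(G) ≤ 2.

Yes; width 2.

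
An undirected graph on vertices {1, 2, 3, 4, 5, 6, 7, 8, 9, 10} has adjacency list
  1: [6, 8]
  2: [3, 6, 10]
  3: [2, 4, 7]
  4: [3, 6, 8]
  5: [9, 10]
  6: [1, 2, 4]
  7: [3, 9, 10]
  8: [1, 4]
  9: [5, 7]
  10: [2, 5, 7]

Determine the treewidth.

A width-2 tree decomposition is:
Bags: B1 = {1, 6, 8}  B2 = {4, 6, 8}  B3 = {2, 4, 6}  B4 = {2, 3, 4}  B5 = {2, 3, 10}  B6 = {3, 7, 10}  B7 = {5, 7, 10}  B8 = {5, 7, 9}
Tree: B1–B2, B2–B3, B3–B4, B4–B5, B5–B6, B6–B7, B7–B8
The largest bag has 3 vertices, giving width 2; this decomposition certifies tw(G) ≤ 2. For the lower bound, G contains the cycle 1–8–4–6–1, so G is not a forest; only forests have treewidth ≤ 1, hence tw(G) ≥ 2. Hence tw(G) = 2 exactly.

2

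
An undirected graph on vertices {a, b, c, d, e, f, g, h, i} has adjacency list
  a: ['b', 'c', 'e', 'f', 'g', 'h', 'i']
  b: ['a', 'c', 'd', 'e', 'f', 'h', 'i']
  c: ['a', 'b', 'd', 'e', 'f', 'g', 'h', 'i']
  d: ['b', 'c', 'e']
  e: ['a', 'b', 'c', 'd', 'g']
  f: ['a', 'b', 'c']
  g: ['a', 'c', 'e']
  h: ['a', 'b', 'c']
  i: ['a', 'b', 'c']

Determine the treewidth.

A width-3 tree decomposition is:
Bags: B1 = {a, c, e, g}  B2 = {a, b, c, e}  B3 = {a, b, c, h}  B4 = {b, c, d, e}  B5 = {a, b, c, f}  B6 = {a, b, c, i}
Tree: B1–B2, B2–B3, B2–B4, B3–B5, B2–B6
Each bag holds 4 vertices, so the decomposition has width 3, which upper-bounds the treewidth. On the other hand G contains the 4-clique {a, c, e, g}. A clique must lie in a single bag of any decomposition, so no decomposition can have width below 3. Hence tw(G) = 3 exactly.

3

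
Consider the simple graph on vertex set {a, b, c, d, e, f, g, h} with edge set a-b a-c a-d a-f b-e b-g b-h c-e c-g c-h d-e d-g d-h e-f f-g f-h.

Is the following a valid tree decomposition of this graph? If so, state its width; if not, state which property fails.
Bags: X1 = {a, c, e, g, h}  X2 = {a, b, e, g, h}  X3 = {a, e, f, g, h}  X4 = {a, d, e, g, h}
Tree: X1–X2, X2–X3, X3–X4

Vertex coverage: the bags together contain {a, b, c, d, e, f, g, h}, the full vertex set. Edge coverage: each edge of G has both endpoints in at least one bag. Running intersection: for every vertex, the bags containing it form a connected subtree. All three properties hold, so this is a valid tree decomposition of width max|bag| − 1 = 4, and hence tw(G) ≤ 4.

Yes; width 4.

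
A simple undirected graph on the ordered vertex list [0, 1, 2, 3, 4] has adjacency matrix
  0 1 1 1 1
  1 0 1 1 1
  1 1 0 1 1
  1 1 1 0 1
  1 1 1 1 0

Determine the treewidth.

4

A width-4 tree decomposition is:
Bags: B1 = {0, 1, 2, 3, 4}
Tree: (single bag)
A single bag containing all 5 vertices is trivially a valid decomposition of width 4. On the other hand G contains the 5-clique {0, 1, 2, 3, 4}. A clique must lie in a single bag of any decomposition, so no decomposition can have width below 4. Therefore the treewidth is 4.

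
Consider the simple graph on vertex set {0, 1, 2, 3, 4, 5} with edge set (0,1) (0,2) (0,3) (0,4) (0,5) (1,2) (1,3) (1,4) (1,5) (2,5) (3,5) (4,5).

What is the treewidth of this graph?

3

A width-3 tree decomposition is:
Bags: B1 = {0, 1, 2, 5}  B2 = {0, 1, 3, 5}  B3 = {0, 1, 4, 5}
Tree: B1–B2, B2–B3
Each bag holds 4 vertices, so the decomposition has width 3, which upper-bounds the treewidth. For the lower bound, the 4 vertices {0, 1, 2, 5} are pairwise adjacent, and any tree decomposition puts a clique entirely inside one bag — forcing width ≥ 3. Therefore the treewidth is 3.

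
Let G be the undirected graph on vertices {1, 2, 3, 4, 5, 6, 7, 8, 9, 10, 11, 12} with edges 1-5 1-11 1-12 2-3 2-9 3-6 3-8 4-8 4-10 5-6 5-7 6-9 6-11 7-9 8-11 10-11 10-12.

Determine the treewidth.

3

A width-3 tree decomposition is:
Bags: B1 = {2, 3, 7, 9}  B2 = {3, 6, 7, 9}  B3 = {3, 5, 6, 7}  B4 = {3, 5, 6, 8}  B5 = {5, 6, 8, 11}  B6 = {1, 5, 8, 11}  B7 = {1, 4, 8, 11}  B8 = {1, 4, 10, 11}  B9 = {1, 4, 10, 12}
Tree: B1–B2, B2–B3, B3–B4, B4–B5, B5–B6, B6–B7, B7–B8, B8–B9
Every bag has size at most 4, so the width is 4 − 1 = 3 and tw(G) ≤ 3. For the lower bound: the 4 vertex sets {2,7,9}, {3}, {6}, {1,5,8,11} are disjoint, each induces a connected subgraph, and every pair is joined by at least one edge of G. Contracting each set to a single vertex therefore yields K_{4} as a minor, and since treewidth is minor-monotone, tw(G) ≥ tw(K_{4}) = 3. Hence tw(G) = 3 exactly.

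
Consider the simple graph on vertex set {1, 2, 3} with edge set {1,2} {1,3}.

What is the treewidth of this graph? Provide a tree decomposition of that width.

Every bag has size at most 2, so the width is 2 − 1 = 1 and tw(G) ≤ 1. Since G has at least one edge (e.g. 1–2), it is not an edgeless graph, so tw(G) ≥ 1. Hence tw(G) = 1 exactly.

Treewidth 1.
One such decomposition:
Bags: B1 = {1, 2}  B2 = {1, 3}
Tree: B1–B2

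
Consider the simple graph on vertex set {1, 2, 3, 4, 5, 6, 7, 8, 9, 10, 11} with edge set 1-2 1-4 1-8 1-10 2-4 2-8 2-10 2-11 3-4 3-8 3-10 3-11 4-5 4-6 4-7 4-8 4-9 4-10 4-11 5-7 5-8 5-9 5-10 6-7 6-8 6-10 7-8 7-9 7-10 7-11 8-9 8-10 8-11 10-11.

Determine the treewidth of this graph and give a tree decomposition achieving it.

The largest bag has 5 vertices, giving width 4; this decomposition certifies tw(G) ≤ 4. Conversely, {4, 5, 7, 8, 9} is a clique of size 5, and the vertices of any clique must share a bag in every tree decomposition; so some bag has ≥ 5 vertices and tw(G) ≥ 4. Combining the bounds, tw(G) = 4.

Treewidth 4.
Bags: B1 = {4, 6, 7, 8, 10}  B2 = {4, 7, 8, 10, 11}  B3 = {2, 4, 8, 10, 11}  B4 = {4, 5, 7, 8, 10}  B5 = {3, 4, 8, 10, 11}  B6 = {4, 5, 7, 8, 9}  B7 = {1, 2, 4, 8, 10}
Tree: B1–B2, B2–B3, B2–B4, B3–B5, B4–B6, B3–B7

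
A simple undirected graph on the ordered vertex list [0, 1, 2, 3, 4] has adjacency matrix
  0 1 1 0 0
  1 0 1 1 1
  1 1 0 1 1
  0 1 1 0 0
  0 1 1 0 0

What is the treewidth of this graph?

A width-2 tree decomposition is:
Bags: B1 = {0, 1, 2}  B2 = {1, 2, 4}  B3 = {1, 2, 3}
Tree: B1–B2, B1–B3
Each bag holds 3 vertices, so the decomposition has width 2, which upper-bounds the treewidth. For the lower bound, the 3 vertices {0, 1, 2} are pairwise adjacent, and any tree decomposition puts a clique entirely inside one bag — forcing width ≥ 2. The upper and lower bounds meet at 2, so that is the treewidth.

2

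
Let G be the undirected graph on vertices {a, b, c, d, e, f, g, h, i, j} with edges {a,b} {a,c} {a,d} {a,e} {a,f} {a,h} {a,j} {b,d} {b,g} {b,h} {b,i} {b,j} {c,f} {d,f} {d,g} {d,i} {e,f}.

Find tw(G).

2

A width-2 tree decomposition is:
Bags: B1 = {a, d, f}  B2 = {a, b, d}  B3 = {a, b, j}  B4 = {a, e, f}  B5 = {b, d, i}  B6 = {b, d, g}  B7 = {a, b, h}  B8 = {a, c, f}
Tree: B1–B2, B2–B3, B1–B4, B2–B5, B5–B6, B2–B7, B1–B8
Every bag has size at most 3, so the width is 3 − 1 = 2 and tw(G) ≤ 2. For the lower bound, the 3 vertices {b, d, g} are pairwise adjacent, and any tree decomposition puts a clique entirely inside one bag — forcing width ≥ 2. Hence tw(G) = 2 exactly.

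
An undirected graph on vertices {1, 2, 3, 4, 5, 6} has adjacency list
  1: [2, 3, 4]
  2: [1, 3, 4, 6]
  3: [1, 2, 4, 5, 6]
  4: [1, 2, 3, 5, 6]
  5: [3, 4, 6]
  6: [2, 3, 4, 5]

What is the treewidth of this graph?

3

A width-3 tree decomposition is:
Bags: B1 = {1, 2, 3, 4}  B2 = {2, 3, 4, 6}  B3 = {3, 4, 5, 6}
Tree: B1–B2, B2–B3
The largest bag has 4 vertices, giving width 3; this decomposition certifies tw(G) ≤ 3. On the other hand G contains the 4-clique {1, 2, 3, 4}. A clique must lie in a single bag of any decomposition, so no decomposition can have width below 3. Combining the bounds, tw(G) = 3.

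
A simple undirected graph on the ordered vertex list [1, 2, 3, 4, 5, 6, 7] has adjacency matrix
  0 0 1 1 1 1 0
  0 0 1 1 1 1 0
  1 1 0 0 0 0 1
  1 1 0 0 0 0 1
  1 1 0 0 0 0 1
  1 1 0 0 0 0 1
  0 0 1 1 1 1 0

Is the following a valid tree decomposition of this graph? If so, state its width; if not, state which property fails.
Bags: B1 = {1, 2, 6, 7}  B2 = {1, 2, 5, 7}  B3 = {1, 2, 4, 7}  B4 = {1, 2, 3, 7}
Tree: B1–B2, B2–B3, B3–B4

Vertex coverage: the bags together contain {1, 2, 3, 4, 5, 6, 7}, the full vertex set. Edge coverage: each edge of G has both endpoints in at least one bag. Running intersection: for every vertex, the bags containing it form a connected subtree. All three properties hold, so this is a valid tree decomposition of width max|bag| − 1 = 3, and hence tw(G) ≤ 3.

Yes; width 3.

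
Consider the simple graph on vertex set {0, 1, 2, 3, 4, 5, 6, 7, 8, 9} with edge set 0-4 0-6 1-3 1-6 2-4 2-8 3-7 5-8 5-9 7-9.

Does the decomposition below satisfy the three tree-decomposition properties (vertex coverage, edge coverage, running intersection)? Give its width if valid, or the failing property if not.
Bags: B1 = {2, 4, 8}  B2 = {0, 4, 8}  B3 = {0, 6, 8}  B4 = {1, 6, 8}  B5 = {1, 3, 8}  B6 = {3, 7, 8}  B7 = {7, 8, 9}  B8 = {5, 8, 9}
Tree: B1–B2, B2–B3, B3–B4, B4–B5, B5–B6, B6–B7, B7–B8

Every vertex of G appears in some bag (union = {0, 1, 2, 3, 4, 5, 6, 7, 8, 9}); every edge is covered by a bag; and for each vertex v the set of bags containing v is connected in the bag tree. The decomposition is therefore valid. The largest bag has 3 vertices, so the width is 2.

Yes; width 2.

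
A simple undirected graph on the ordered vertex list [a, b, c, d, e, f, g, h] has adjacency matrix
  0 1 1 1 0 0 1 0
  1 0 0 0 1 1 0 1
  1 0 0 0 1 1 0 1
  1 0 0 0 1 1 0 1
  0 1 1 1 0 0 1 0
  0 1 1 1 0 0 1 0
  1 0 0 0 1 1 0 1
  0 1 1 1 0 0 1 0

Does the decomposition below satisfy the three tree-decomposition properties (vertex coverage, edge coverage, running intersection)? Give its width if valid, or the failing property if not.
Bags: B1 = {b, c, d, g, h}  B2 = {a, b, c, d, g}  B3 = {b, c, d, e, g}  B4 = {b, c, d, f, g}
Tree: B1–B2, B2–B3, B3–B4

Vertex coverage: the bags together contain {a, b, c, d, e, f, g, h}, the full vertex set. Edge coverage: each edge of G has both endpoints in at least one bag. Running intersection: for every vertex, the bags containing it form a connected subtree. All three properties hold, so this is a valid tree decomposition of width max|bag| − 1 = 4, and hence tw(G) ≤ 4.

Yes; width 4.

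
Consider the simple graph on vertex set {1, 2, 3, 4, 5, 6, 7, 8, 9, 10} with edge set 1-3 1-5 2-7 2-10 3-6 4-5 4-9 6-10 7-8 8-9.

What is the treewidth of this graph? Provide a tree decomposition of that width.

Treewidth 2.
One such decomposition:
Bags: B1 = {2, 7, 8}  B2 = {2, 8, 9}  B3 = {2, 4, 9}  B4 = {2, 4, 5}  B5 = {1, 2, 5}  B6 = {1, 2, 3}  B7 = {2, 3, 6}  B8 = {2, 6, 10}
Tree: B1–B2, B2–B3, B3–B4, B4–B5, B5–B6, B6–B7, B7–B8

The largest bag has 3 vertices, giving width 2; this decomposition certifies tw(G) ≤ 2. Since 2–7–8–9–4–5–1–3–6–10–2 is a cycle in G, G is not acyclic. Forests are exactly the graphs of treewidth ≤ 1, so tw(G) ≥ 2. Therefore the treewidth is 2.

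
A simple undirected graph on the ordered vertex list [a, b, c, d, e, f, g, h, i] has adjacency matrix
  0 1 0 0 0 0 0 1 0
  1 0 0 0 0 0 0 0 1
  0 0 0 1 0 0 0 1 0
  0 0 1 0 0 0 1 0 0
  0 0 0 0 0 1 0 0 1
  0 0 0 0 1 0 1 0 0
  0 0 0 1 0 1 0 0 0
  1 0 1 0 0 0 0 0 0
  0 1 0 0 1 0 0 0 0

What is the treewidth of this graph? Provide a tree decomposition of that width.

Each bag holds 3 vertices, so the decomposition has width 2, which upper-bounds the treewidth. For the lower bound, G contains the cycle d–c–h–a–b–i–e–f–g–d, so G is not a forest; only forests have treewidth ≤ 1, hence tw(G) ≥ 2. Combining the bounds, tw(G) = 2.

Treewidth 2.
Bags: B1 = {c, d, h}  B2 = {a, d, h}  B3 = {a, b, d}  B4 = {b, d, i}  B5 = {d, e, i}  B6 = {d, e, f}  B7 = {d, f, g}
Tree: B1–B2, B2–B3, B3–B4, B4–B5, B5–B6, B6–B7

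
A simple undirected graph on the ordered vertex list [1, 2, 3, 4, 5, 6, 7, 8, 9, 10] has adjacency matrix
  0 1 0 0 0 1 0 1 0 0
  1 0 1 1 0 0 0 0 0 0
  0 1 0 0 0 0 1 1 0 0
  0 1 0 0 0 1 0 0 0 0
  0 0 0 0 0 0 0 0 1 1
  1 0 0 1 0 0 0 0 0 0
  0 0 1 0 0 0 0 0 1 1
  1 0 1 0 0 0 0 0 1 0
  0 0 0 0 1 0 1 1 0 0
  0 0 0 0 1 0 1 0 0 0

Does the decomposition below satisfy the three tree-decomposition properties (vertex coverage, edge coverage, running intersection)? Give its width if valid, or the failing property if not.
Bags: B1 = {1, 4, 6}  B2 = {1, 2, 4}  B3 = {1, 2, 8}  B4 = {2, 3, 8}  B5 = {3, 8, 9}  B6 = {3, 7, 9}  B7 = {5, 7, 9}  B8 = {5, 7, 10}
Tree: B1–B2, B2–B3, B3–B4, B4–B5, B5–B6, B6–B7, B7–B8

Checking the three conditions: (i) the bags cover all of {1, 2, 3, 4, 5, 6, 7, 8, 9, 10}; (ii) for each edge, some bag contains both endpoints; (iii) the bags containing any fixed vertex form a subtree. All hold, so the decomposition is valid with width 3 − 1 = 2.

Yes; width 2.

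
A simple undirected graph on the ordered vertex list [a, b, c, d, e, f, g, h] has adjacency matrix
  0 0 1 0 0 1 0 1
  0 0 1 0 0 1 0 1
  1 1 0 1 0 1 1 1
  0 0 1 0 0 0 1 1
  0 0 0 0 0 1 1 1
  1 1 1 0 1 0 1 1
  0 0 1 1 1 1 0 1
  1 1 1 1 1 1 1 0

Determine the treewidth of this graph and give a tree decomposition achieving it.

The largest bag has 4 vertices, giving width 3; this decomposition certifies tw(G) ≤ 3. For the lower bound, the 4 vertices {c, d, g, h} are pairwise adjacent, and any tree decomposition puts a clique entirely inside one bag — forcing width ≥ 3. Hence tw(G) = 3 exactly.

Treewidth 3.
One such decomposition:
Bags: B1 = {c, f, g, h}  B2 = {c, d, g, h}  B3 = {b, c, f, h}  B4 = {e, f, g, h}  B5 = {a, c, f, h}
Tree: B1–B2, B1–B3, B1–B4, B3–B5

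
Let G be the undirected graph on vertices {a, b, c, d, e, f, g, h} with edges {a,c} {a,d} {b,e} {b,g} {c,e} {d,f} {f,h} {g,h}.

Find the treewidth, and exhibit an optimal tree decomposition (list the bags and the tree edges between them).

The largest bag has 3 vertices, giving width 2; this decomposition certifies tw(G) ≤ 2. For the lower bound, G contains the cycle d–f–h–g–b–e–c–a–d, so G is not a forest; only forests have treewidth ≤ 1, hence tw(G) ≥ 2. Combining the bounds, tw(G) = 2.

Treewidth 2.
One optimal decomposition is:
Bags: B1 = {d, f, h}  B2 = {d, g, h}  B3 = {b, d, g}  B4 = {b, d, e}  B5 = {c, d, e}  B6 = {a, c, d}
Tree: B1–B2, B2–B3, B3–B4, B4–B5, B5–B6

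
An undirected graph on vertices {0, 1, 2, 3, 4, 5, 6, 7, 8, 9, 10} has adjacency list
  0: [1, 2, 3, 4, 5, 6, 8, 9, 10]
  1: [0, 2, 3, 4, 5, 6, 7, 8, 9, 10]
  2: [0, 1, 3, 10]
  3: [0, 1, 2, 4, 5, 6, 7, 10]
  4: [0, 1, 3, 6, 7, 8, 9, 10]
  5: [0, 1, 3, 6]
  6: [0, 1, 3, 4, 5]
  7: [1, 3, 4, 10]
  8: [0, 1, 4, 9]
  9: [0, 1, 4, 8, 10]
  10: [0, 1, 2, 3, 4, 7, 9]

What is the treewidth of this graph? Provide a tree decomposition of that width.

Treewidth 4.
Bags: B1 = {0, 1, 3, 4, 10}  B2 = {0, 1, 3, 4, 6}  B3 = {0, 1, 3, 5, 6}  B4 = {0, 1, 4, 9, 10}  B5 = {0, 1, 4, 8, 9}  B6 = {1, 3, 4, 7, 10}  B7 = {0, 1, 2, 3, 10}
Tree: B1–B2, B2–B3, B1–B4, B4–B5, B1–B6, B1–B7

Each bag holds 5 vertices, so the decomposition has width 4, which upper-bounds the treewidth. For the lower bound, the 5 vertices {0, 1, 4, 8, 9} are pairwise adjacent, and any tree decomposition puts a clique entirely inside one bag — forcing width ≥ 4. The upper and lower bounds meet at 4, so that is the treewidth.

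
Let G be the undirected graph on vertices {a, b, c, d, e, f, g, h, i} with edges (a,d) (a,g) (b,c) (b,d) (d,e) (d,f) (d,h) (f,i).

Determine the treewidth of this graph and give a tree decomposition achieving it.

Treewidth 1.
One optimal decomposition is:
Bags: B1 = {d, h}  B2 = {d, f}  B3 = {a, d}  B4 = {b, d}  B5 = {f, i}  B6 = {b, c}  B7 = {a, g}  B8 = {d, e}
Tree: B1–B2, B1–B3, B1–B4, B2–B5, B4–B6, B3–B7, B1–B8

The largest bag has 2 vertices, giving width 1; this decomposition certifies tw(G) ≤ 1. Any graph with an edge has treewidth ≥ 1, and G has the edge h–d. Therefore the treewidth is 1.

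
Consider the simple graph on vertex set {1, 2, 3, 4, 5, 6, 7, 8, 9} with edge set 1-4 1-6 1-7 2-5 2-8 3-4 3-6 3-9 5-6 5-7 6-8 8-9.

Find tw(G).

A width-3 tree decomposition is:
Bags: B1 = {2, 5, 8, 9}  B2 = {5, 6, 8, 9}  B3 = {3, 5, 6, 9}  B4 = {3, 5, 6, 7}  B5 = {1, 3, 6, 7}  B6 = {1, 3, 4, 7}
Tree: B1–B2, B2–B3, B3–B4, B4–B5, B5–B6
The largest bag has 4 vertices, giving width 3; this decomposition certifies tw(G) ≤ 3. For the lower bound: the 4 vertex sets {2,8,9}, {5}, {6}, {1,3,4,7} are disjoint, each induces a connected subgraph, and every pair is joined by at least one edge of G. Contracting each set to a single vertex therefore yields K_{4} as a minor, and since treewidth is minor-monotone, tw(G) ≥ tw(K_{4}) = 3. Combining the bounds, tw(G) = 3.

3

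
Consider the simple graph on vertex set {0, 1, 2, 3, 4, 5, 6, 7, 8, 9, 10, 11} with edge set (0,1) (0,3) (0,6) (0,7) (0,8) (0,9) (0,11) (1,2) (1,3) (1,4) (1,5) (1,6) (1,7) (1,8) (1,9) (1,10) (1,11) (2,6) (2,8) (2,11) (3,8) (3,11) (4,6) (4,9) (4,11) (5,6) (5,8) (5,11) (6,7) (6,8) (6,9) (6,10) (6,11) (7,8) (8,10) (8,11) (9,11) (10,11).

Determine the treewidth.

A width-4 tree decomposition is:
Bags: B1 = {1, 2, 6, 8, 11}  B2 = {1, 6, 8, 10, 11}  B3 = {1, 5, 6, 8, 11}  B4 = {0, 1, 6, 8, 11}  B5 = {0, 1, 6, 9, 11}  B6 = {0, 1, 3, 8, 11}  B7 = {0, 1, 6, 7, 8}  B8 = {1, 4, 6, 9, 11}
Tree: B1–B2, B1–B3, B2–B4, B4–B5, B4–B6, B4–B7, B5–B8
Every bag has size at most 5, so the width is 5 − 1 = 4 and tw(G) ≤ 4. For the lower bound, the 5 vertices {0, 1, 3, 8, 11} are pairwise adjacent, and any tree decomposition puts a clique entirely inside one bag — forcing width ≥ 4. The upper and lower bounds meet at 4, so that is the treewidth.

4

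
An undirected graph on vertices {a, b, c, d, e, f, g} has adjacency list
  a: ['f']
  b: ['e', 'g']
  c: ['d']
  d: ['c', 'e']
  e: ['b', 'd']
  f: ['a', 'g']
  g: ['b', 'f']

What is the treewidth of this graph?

1

A width-1 tree decomposition is:
Bags: B1 = {a, f}  B2 = {f, g}  B3 = {b, g}  B4 = {b, e}  B5 = {d, e}  B6 = {c, d}
Tree: B1–B2, B2–B3, B3–B4, B4–B5, B5–B6
Every bag has size at most 2, so the width is 2 − 1 = 1 and tw(G) ≤ 1. Since G has at least one edge (e.g. a–f), it is not an edgeless graph, so tw(G) ≥ 1. The upper and lower bounds meet at 1, so that is the treewidth.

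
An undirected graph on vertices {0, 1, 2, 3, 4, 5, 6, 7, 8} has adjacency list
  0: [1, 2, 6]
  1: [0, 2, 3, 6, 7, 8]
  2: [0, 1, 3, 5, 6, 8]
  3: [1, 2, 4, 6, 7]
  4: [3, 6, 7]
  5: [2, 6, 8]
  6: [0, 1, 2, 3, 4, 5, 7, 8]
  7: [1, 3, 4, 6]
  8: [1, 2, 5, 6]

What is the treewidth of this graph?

3

A width-3 tree decomposition is:
Bags: B1 = {1, 2, 6, 8}  B2 = {0, 1, 2, 6}  B3 = {1, 2, 3, 6}  B4 = {1, 3, 6, 7}  B5 = {2, 5, 6, 8}  B6 = {3, 4, 6, 7}
Tree: B1–B2, B2–B3, B3–B4, B1–B5, B4–B6
Every bag has size at most 4, so the width is 4 − 1 = 3 and tw(G) ≤ 3. Conversely, {0, 1, 2, 6} is a clique of size 4, and the vertices of any clique must share a bag in every tree decomposition; so some bag has ≥ 4 vertices and tw(G) ≥ 3. Therefore the treewidth is 3.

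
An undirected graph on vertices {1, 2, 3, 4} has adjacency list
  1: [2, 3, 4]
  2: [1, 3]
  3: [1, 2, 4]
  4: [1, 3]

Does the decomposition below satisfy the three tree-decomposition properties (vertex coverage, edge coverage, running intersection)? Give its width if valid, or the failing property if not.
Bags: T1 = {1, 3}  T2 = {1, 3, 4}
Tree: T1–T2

No — vertex 2 appears in no bag.

A tree decomposition must satisfy three properties: every vertex lies in some bag; for every edge, both endpoints lie together in some bag; and for every vertex, the bags containing it form a connected subtree. Here vertex 2 appears in no bag, so the decomposition is invalid.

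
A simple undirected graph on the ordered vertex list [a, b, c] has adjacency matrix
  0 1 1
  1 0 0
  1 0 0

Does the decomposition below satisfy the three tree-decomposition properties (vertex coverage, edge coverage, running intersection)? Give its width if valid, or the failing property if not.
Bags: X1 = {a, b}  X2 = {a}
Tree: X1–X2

A tree decomposition must satisfy three properties: every vertex lies in some bag; for every edge, both endpoints lie together in some bag; and for every vertex, the bags containing it form a connected subtree. Here vertex c appears in no bag, so the decomposition is invalid.

No — vertex c appears in no bag.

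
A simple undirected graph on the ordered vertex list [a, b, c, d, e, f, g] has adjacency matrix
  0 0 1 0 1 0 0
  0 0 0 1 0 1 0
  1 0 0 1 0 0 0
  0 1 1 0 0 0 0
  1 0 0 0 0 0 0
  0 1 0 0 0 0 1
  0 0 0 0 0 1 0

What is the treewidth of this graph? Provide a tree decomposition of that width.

The largest bag has 2 vertices, giving width 1; this decomposition certifies tw(G) ≤ 1. G has an edge, so its treewidth is at least 1. Combining the bounds, tw(G) = 1.

Treewidth 1.
One optimal decomposition is:
Bags: B1 = {a, e}  B2 = {a, c}  B3 = {c, d}  B4 = {b, d}  B5 = {b, f}  B6 = {f, g}
Tree: B1–B2, B2–B3, B3–B4, B4–B5, B5–B6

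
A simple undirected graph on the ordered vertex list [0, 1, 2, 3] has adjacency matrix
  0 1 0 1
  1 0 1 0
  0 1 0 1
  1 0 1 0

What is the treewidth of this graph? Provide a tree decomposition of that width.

Treewidth 2.
One such decomposition:
Bags: B1 = {0, 1, 3}  B2 = {1, 2, 3}
Tree: B1–B2

Every bag has size at most 3, so the width is 3 − 1 = 2 and tw(G) ≤ 2. The edges 1–0–3–2–1 form a cycle, so G is not a tree and its treewidth is at least 2. Combining the bounds, tw(G) = 2.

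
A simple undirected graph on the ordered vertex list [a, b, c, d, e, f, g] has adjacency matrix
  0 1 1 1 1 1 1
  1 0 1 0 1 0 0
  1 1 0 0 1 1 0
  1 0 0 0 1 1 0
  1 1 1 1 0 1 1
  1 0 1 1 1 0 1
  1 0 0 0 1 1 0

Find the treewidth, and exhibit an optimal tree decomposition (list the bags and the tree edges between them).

The largest bag has 4 vertices, giving width 3; this decomposition certifies tw(G) ≤ 3. Conversely, {a, d, e, f} is a clique of size 4, and the vertices of any clique must share a bag in every tree decomposition; so some bag has ≥ 4 vertices and tw(G) ≥ 3. Combining the bounds, tw(G) = 3.

Treewidth 3.
One optimal decomposition is:
Bags: B1 = {a, b, c, e}  B2 = {a, c, e, f}  B3 = {a, d, e, f}  B4 = {a, e, f, g}
Tree: B1–B2, B2–B3, B3–B4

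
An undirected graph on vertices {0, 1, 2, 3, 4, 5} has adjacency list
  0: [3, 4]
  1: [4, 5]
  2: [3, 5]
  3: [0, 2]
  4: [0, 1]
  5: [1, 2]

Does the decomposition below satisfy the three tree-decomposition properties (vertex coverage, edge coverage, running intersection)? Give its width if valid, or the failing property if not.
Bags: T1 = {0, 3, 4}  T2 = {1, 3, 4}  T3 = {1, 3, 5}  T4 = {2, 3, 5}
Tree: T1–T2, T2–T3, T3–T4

Yes; width 2.

Every vertex of G appears in some bag (union = {0, 1, 2, 3, 4, 5}); every edge is covered by a bag; and for each vertex v the set of bags containing v is connected in the bag tree. The decomposition is therefore valid. The largest bag has 3 vertices, so the width is 2.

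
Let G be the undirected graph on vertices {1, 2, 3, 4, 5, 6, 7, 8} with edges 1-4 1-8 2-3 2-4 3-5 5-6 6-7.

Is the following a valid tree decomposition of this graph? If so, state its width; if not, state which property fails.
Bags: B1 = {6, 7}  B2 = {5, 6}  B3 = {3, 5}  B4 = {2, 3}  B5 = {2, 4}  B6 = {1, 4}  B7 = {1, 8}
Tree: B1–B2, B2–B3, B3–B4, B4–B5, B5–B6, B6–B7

Yes; width 1.

Checking the three conditions: (i) the bags cover all of {1, 2, 3, 4, 5, 6, 7, 8}; (ii) for each edge, some bag contains both endpoints; (iii) the bags containing any fixed vertex form a subtree. All hold, so the decomposition is valid with width 2 − 1 = 1.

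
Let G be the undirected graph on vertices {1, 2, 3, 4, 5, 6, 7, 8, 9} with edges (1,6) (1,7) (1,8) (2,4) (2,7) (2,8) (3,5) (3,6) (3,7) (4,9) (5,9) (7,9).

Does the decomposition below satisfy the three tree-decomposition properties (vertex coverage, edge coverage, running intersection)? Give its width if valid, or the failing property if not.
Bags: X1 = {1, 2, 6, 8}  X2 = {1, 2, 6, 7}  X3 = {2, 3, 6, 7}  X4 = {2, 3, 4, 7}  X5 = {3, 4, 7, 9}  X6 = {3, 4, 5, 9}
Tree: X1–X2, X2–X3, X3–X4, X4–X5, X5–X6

Yes; width 3.

Vertex coverage: the bags together contain {1, 2, 3, 4, 5, 6, 7, 8, 9}, the full vertex set. Edge coverage: each edge of G has both endpoints in at least one bag. Running intersection: for every vertex, the bags containing it form a connected subtree. All three properties hold, so this is a valid tree decomposition of width max|bag| − 1 = 3, and hence tw(G) ≤ 3.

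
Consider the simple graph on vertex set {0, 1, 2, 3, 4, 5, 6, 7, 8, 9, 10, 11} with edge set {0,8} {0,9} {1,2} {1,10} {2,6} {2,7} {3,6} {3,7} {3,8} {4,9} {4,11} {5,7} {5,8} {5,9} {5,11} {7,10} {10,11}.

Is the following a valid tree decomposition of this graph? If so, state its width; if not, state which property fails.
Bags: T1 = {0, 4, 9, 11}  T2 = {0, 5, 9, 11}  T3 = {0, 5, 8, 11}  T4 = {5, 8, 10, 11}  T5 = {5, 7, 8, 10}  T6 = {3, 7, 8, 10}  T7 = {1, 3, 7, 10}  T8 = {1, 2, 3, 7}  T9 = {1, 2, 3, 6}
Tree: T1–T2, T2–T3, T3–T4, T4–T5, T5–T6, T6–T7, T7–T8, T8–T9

Vertex coverage: the bags together contain {0, 1, 2, 3, 4, 5, 6, 7, 8, 9, 10, 11}, the full vertex set. Edge coverage: each edge of G has both endpoints in at least one bag. Running intersection: for every vertex, the bags containing it form a connected subtree. All three properties hold, so this is a valid tree decomposition of width max|bag| − 1 = 3, and hence tw(G) ≤ 3.

Yes; width 3.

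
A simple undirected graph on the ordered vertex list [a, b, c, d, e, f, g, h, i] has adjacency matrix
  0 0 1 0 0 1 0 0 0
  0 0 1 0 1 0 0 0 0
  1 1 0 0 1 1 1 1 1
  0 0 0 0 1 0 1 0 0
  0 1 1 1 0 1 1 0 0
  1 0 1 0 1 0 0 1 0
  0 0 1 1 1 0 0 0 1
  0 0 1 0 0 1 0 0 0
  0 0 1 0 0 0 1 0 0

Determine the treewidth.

2

A width-2 tree decomposition is:
Bags: B1 = {c, e, f}  B2 = {c, f, h}  B3 = {c, e, g}  B4 = {d, e, g}  B5 = {b, c, e}  B6 = {a, c, f}  B7 = {c, g, i}
Tree: B1–B2, B1–B3, B3–B4, B1–B5, B1–B6, B3–B7
The largest bag has 3 vertices, giving width 2; this decomposition certifies tw(G) ≤ 2. For the lower bound, the 3 vertices {d, e, g} are pairwise adjacent, and any tree decomposition puts a clique entirely inside one bag — forcing width ≥ 2. Hence tw(G) = 2 exactly.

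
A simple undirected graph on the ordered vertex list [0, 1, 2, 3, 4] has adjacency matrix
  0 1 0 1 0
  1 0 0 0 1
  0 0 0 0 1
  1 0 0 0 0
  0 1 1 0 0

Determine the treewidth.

A width-1 tree decomposition is:
Bags: B1 = {2, 4}  B2 = {1, 4}  B3 = {0, 1}  B4 = {0, 3}
Tree: B1–B2, B2–B3, B3–B4
Every bag has size at most 2, so the width is 2 − 1 = 1 and tw(G) ≤ 1. Since G has at least one edge (e.g. 2–4), it is not an edgeless graph, so tw(G) ≥ 1. Hence tw(G) = 1 exactly.

1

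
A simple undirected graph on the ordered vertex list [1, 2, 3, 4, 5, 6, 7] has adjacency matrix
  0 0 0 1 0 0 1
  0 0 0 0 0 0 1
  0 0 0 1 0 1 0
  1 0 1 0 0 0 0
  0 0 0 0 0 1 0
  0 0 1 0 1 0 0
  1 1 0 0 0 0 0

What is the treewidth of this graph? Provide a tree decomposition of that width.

Each bag holds 2 vertices, so the decomposition has width 1, which upper-bounds the treewidth. Any graph with an edge has treewidth ≥ 1, and G has the edge 2–7. Therefore the treewidth is 1.

Treewidth 1.
One such decomposition:
Bags: B1 = {2, 7}  B2 = {1, 7}  B3 = {1, 4}  B4 = {3, 4}  B5 = {3, 6}  B6 = {5, 6}
Tree: B1–B2, B2–B3, B3–B4, B4–B5, B5–B6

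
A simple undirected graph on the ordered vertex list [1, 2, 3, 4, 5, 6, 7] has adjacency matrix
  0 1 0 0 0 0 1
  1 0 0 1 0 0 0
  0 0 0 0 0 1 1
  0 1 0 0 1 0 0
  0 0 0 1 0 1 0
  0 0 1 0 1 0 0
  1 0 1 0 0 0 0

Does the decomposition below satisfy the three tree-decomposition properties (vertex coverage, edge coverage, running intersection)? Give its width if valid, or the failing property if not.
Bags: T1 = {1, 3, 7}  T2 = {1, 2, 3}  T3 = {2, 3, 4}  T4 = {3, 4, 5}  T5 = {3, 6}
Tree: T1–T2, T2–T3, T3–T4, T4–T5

A tree decomposition must satisfy three properties: every vertex lies in some bag; for every edge, both endpoints lie together in some bag; and for every vertex, the bags containing it form a connected subtree. Here edge (5,6) lies in no bag, so the decomposition is invalid.

No — edge (5,6) lies in no bag.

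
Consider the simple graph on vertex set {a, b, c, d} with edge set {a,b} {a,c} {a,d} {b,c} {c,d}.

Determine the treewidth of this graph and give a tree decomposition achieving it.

Every bag has size at most 3, so the width is 3 − 1 = 2 and tw(G) ≤ 2. Conversely, {a, c, d} is a clique of size 3, and the vertices of any clique must share a bag in every tree decomposition; so some bag has ≥ 3 vertices and tw(G) ≥ 2. Therefore the treewidth is 2.

Treewidth 2.
One such decomposition:
Bags: B1 = {a, c, d}  B2 = {a, b, c}
Tree: B1–B2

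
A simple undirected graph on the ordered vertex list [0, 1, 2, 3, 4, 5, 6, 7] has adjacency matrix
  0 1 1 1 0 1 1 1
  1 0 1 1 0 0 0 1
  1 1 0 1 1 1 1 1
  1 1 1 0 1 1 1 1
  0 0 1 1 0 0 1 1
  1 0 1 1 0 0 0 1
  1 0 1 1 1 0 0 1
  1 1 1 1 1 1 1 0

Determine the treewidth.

4

A width-4 tree decomposition is:
Bags: B1 = {0, 2, 3, 6, 7}  B2 = {0, 2, 3, 5, 7}  B3 = {2, 3, 4, 6, 7}  B4 = {0, 1, 2, 3, 7}
Tree: B1–B2, B1–B3, B1–B4
Each bag holds 5 vertices, so the decomposition has width 4, which upper-bounds the treewidth. Conversely, {0, 1, 2, 3, 7} is a clique of size 5, and the vertices of any clique must share a bag in every tree decomposition; so some bag has ≥ 5 vertices and tw(G) ≥ 4. Hence tw(G) = 4 exactly.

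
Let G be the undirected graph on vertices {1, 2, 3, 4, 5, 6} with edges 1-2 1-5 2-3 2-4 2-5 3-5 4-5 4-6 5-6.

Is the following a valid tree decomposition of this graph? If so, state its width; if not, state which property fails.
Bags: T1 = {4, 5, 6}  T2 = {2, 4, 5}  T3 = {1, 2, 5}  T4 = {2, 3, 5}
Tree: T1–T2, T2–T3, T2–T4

Vertex coverage: the bags together contain {1, 2, 3, 4, 5, 6}, the full vertex set. Edge coverage: each edge of G has both endpoints in at least one bag. Running intersection: for every vertex, the bags containing it form a connected subtree. All three properties hold, so this is a valid tree decomposition of width max|bag| − 1 = 2, and hence tw(G) ≤ 2.

Yes; width 2.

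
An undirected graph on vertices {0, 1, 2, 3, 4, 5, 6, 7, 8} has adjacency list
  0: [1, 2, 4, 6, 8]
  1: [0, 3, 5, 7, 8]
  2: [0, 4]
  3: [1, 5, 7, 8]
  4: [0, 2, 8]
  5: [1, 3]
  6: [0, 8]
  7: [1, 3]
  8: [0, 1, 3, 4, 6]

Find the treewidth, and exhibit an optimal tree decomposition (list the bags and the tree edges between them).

The largest bag has 3 vertices, giving width 2; this decomposition certifies tw(G) ≤ 2. For the lower bound, the 3 vertices {0, 1, 8} are pairwise adjacent, and any tree decomposition puts a clique entirely inside one bag — forcing width ≥ 2. Combining the bounds, tw(G) = 2.

Treewidth 2.
One optimal decomposition is:
Bags: B1 = {0, 1, 8}  B2 = {1, 3, 8}  B3 = {0, 6, 8}  B4 = {0, 4, 8}  B5 = {1, 3, 5}  B6 = {1, 3, 7}  B7 = {0, 2, 4}
Tree: B1–B2, B1–B3, B1–B4, B2–B5, B2–B6, B4–B7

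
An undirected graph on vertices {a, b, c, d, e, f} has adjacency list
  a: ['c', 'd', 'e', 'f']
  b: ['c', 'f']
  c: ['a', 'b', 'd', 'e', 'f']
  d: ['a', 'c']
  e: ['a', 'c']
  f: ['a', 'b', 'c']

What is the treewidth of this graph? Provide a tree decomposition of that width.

The largest bag has 3 vertices, giving width 2; this decomposition certifies tw(G) ≤ 2. For the lower bound, the 3 vertices {a, c, d} are pairwise adjacent, and any tree decomposition puts a clique entirely inside one bag — forcing width ≥ 2. Hence tw(G) = 2 exactly.

Treewidth 2.
Bags: B1 = {a, c, f}  B2 = {b, c, f}  B3 = {a, c, d}  B4 = {a, c, e}
Tree: B1–B2, B1–B3, B3–B4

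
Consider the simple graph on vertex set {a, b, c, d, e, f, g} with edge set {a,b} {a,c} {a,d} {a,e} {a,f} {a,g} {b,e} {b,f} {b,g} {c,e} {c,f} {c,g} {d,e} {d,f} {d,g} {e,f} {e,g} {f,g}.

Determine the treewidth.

A width-4 tree decomposition is:
Bags: B1 = {a, b, e, f, g}  B2 = {a, c, e, f, g}  B3 = {a, d, e, f, g}
Tree: B1–B2, B2–B3
Every bag has size at most 5, so the width is 5 − 1 = 4 and tw(G) ≤ 4. On the other hand G contains the 5-clique {a, d, e, f, g}. A clique must lie in a single bag of any decomposition, so no decomposition can have width below 4. Combining the bounds, tw(G) = 4.

4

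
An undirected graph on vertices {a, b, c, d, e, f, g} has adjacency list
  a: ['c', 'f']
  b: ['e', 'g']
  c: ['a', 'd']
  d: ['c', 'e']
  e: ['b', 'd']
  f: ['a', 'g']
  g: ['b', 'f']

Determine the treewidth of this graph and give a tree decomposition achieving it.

Treewidth 2.
Bags: B1 = {b, f, g}  B2 = {a, b, f}  B3 = {a, b, c}  B4 = {b, c, d}  B5 = {b, d, e}
Tree: B1–B2, B2–B3, B3–B4, B4–B5

Each bag holds 3 vertices, so the decomposition has width 2, which upper-bounds the treewidth. Since b–g–f–a–c–d–e–b is a cycle in G, G is not acyclic. Forests are exactly the graphs of treewidth ≤ 1, so tw(G) ≥ 2. Therefore the treewidth is 2.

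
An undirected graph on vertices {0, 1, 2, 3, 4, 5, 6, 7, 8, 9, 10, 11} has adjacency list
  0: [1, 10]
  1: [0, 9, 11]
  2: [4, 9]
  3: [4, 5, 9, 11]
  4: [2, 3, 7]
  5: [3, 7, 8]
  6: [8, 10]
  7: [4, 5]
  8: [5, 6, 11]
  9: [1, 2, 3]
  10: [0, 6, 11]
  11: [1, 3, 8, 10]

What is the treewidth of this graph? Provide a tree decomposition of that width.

Treewidth 3.
Bags: B1 = {0, 1, 6, 10}  B2 = {1, 6, 10, 11}  B3 = {1, 6, 8, 11}  B4 = {1, 8, 9, 11}  B5 = {3, 8, 9, 11}  B6 = {3, 5, 8, 9}  B7 = {2, 3, 5, 9}  B8 = {2, 3, 4, 5}  B9 = {2, 4, 5, 7}
Tree: B1–B2, B2–B3, B3–B4, B4–B5, B5–B6, B6–B7, B7–B8, B8–B9

Every bag has size at most 4, so the width is 4 − 1 = 3 and tw(G) ≤ 3. For the lower bound: the 4 vertex sets {0,6,10}, {1}, {11}, {3,5,8,9} are disjoint, each induces a connected subgraph, and every pair is joined by at least one edge of G. Contracting each set to a single vertex therefore yields K_{4} as a minor, and since treewidth is minor-monotone, tw(G) ≥ tw(K_{4}) = 3. Therefore the treewidth is 3.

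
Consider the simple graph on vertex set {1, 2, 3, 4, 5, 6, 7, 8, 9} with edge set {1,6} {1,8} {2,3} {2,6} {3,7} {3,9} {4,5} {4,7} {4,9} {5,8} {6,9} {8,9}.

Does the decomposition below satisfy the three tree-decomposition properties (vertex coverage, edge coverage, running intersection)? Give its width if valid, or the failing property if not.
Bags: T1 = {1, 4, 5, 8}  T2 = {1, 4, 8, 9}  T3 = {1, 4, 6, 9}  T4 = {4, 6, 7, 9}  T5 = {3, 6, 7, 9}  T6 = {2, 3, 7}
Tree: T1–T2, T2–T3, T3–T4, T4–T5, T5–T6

No — edge (6,2) lies in no bag.

A tree decomposition must satisfy three properties: every vertex lies in some bag; for every edge, both endpoints lie together in some bag; and for every vertex, the bags containing it form a connected subtree. Here edge (6,2) lies in no bag, so the decomposition is invalid.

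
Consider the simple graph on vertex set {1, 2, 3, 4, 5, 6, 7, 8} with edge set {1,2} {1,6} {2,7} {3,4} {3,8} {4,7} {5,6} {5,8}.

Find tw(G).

2

A width-2 tree decomposition is:
Bags: B1 = {3, 4, 8}  B2 = {4, 7, 8}  B3 = {2, 7, 8}  B4 = {1, 2, 8}  B5 = {1, 6, 8}  B6 = {5, 6, 8}
Tree: B1–B2, B2–B3, B3–B4, B4–B5, B5–B6
Each bag holds 3 vertices, so the decomposition has width 2, which upper-bounds the treewidth. For the lower bound, G contains the cycle 8–3–4–7–2–1–6–5–8, so G is not a forest; only forests have treewidth ≤ 1, hence tw(G) ≥ 2. Therefore the treewidth is 2.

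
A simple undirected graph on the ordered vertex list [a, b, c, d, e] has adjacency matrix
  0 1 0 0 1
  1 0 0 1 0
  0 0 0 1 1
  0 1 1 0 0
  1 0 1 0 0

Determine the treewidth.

2

A width-2 tree decomposition is:
Bags: B1 = {a, b, e}  B2 = {b, c, e}  B3 = {b, c, d}
Tree: B1–B2, B2–B3
Each bag holds 3 vertices, so the decomposition has width 2, which upper-bounds the treewidth. Since b–a–e–c–d–b is a cycle in G, G is not acyclic. Forests are exactly the graphs of treewidth ≤ 1, so tw(G) ≥ 2. Hence tw(G) = 2 exactly.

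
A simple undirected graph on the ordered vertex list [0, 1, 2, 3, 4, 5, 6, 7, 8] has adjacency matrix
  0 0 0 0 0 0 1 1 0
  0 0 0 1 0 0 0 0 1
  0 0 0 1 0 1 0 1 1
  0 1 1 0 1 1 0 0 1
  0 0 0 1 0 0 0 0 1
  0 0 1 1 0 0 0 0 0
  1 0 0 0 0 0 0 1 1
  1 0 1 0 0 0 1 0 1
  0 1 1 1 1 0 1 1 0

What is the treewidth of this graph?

A width-2 tree decomposition is:
Bags: B1 = {0, 6, 7}  B2 = {6, 7, 8}  B3 = {2, 7, 8}  B4 = {2, 3, 8}  B5 = {3, 4, 8}  B6 = {2, 3, 5}  B7 = {1, 3, 8}
Tree: B1–B2, B2–B3, B3–B4, B4–B5, B4–B6, B4–B7
The largest bag has 3 vertices, giving width 2; this decomposition certifies tw(G) ≤ 2. For the lower bound, the 3 vertices {0, 6, 7} are pairwise adjacent, and any tree decomposition puts a clique entirely inside one bag — forcing width ≥ 2. Therefore the treewidth is 2.

2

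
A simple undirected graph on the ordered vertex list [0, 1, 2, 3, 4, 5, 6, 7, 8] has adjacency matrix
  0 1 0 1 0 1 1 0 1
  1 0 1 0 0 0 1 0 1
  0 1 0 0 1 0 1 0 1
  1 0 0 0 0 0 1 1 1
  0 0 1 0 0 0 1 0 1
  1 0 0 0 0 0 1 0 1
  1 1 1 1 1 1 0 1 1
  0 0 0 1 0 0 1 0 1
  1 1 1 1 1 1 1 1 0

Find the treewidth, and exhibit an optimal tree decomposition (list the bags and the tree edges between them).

Each bag holds 4 vertices, so the decomposition has width 3, which upper-bounds the treewidth. For the lower bound, the 4 vertices {0, 1, 6, 8} are pairwise adjacent, and any tree decomposition puts a clique entirely inside one bag — forcing width ≥ 3. Hence tw(G) = 3 exactly.

Treewidth 3.
Bags: B1 = {1, 2, 6, 8}  B2 = {2, 4, 6, 8}  B3 = {0, 1, 6, 8}  B4 = {0, 3, 6, 8}  B5 = {3, 6, 7, 8}  B6 = {0, 5, 6, 8}
Tree: B1–B2, B1–B3, B3–B4, B4–B5, B3–B6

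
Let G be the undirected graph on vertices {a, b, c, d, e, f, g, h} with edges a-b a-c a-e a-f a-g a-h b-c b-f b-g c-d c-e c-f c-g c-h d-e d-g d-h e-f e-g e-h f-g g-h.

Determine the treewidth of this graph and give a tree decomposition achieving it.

Treewidth 4.
One optimal decomposition is:
Bags: B1 = {a, c, e, f, g}  B2 = {a, b, c, f, g}  B3 = {a, c, e, g, h}  B4 = {c, d, e, g, h}
Tree: B1–B2, B1–B3, B3–B4

Every bag has size at most 5, so the width is 5 − 1 = 4 and tw(G) ≤ 4. Conversely, {c, d, e, g, h} is a clique of size 5, and the vertices of any clique must share a bag in every tree decomposition; so some bag has ≥ 5 vertices and tw(G) ≥ 4. Combining the bounds, tw(G) = 4.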